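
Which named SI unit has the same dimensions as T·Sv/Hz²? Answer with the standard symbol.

Wb

T = Wb/m² (flux density = flux per area),
    = kg·s⁻²·A⁻¹.
Hz = 1/s = s⁻¹ (frequency is cycles per second).
So Hz⁻² = s².
Sv = J/kg (equivalent dose = energy per mass),
    = m²·s⁻².
Combining: T·Hz⁻²·Sv = (kg·s⁻²·A⁻¹) · s² · (m²·s⁻²) = kg·m²·s⁻²·A⁻¹.
kg·m²·s⁻²·A⁻¹ is the base-SI form of the weber.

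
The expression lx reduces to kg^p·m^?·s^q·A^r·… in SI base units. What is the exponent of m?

lx = lm/m² (illuminance = luminous flux per area),
    = m⁻²·cd.
The exponent of m is -2.

-2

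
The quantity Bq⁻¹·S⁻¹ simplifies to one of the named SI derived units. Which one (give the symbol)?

H

Bq = 1/s = s⁻¹ (activity is decays per second).
So Bq⁻¹ = s.
S = 1/Ω (conductance is reciprocal resistance),
    = kg⁻¹·m⁻²·s³·A².
So S⁻¹ = kg·m²·s⁻³·A⁻².
Combining: Bq⁻¹·S⁻¹ = s · (kg·m²·s⁻³·A⁻²) = kg·m²·s⁻²·A⁻².
kg·m²·s⁻²·A⁻² is the base-SI form of the henry.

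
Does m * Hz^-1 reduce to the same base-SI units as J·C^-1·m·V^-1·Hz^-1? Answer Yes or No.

Yes

Left side:
  Hz = 1/s = s⁻¹ (frequency is cycles per second).
  So Hz⁻¹ = s.
  Combining: m·Hz⁻¹ = m · s = m·s.
Right side:
  J = kg·m²·s⁻².
  C = s·A.
  So C⁻¹ = s⁻¹·A⁻¹.
  V = kg·m²·s⁻³·A⁻¹.
  So V⁻¹ = kg⁻¹·m⁻²·s³·A.
  Hz = s⁻¹.
  So Hz⁻¹ = s.
  Combining: J·C⁻¹·m·V⁻¹·Hz⁻¹ = (kg·m²·s⁻²) · (s⁻¹·A⁻¹) · m · (kg⁻¹·m⁻²·s³·A) · s = m·s.
Both reduce to m·s.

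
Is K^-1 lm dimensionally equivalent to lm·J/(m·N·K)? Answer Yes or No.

Left side:
  lm = cd.
  Combining: K⁻¹·lm = K⁻¹ · cd = K⁻¹·cd.
Right side:
  lm = cd.
  J = kg·m²·s⁻².
  N = kg·m·s⁻².
  So N⁻¹ = kg⁻¹·m⁻¹·s².
  Combining: lm·m⁻¹·J·N⁻¹·K⁻¹ = cd · m⁻¹ · (kg·m²·s⁻²) · (kg⁻¹·m⁻¹·s²) · K⁻¹ = K⁻¹·cd.
Both reduce to K⁻¹·cd.

Yes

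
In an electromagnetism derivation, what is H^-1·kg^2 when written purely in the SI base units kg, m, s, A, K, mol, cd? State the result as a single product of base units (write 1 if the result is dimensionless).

kg·m⁻²·s²·A²

H = Wb/A (inductance = flux per current),
    = kg·m²·s⁻²·A⁻².
So H⁻¹ = kg⁻¹·m⁻²·s²·A².
Combining: H⁻¹·kg² = (kg⁻¹·m⁻²·s²·A²) · kg² = kg·m⁻²·s²·A².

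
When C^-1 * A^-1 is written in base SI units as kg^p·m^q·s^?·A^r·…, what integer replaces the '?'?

C = s·A.
So C⁻¹ = s⁻¹·A⁻¹.
Combining: C⁻¹·A⁻¹ = (s⁻¹·A⁻¹) · A⁻¹ = s⁻¹·A⁻².
The exponent of s is -1.

-1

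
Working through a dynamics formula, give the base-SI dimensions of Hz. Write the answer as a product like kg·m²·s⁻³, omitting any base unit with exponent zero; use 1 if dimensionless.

s⁻¹

Hz = 1/s = s⁻¹ (frequency is cycles per second).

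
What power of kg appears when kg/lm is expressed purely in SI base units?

1

lm = cd·sr = cd (luminous flux; sr is dimensionless).
So lm⁻¹ = cd⁻¹.
Combining: kg·lm⁻¹ = kg · cd⁻¹ = kg·cd⁻¹.
The exponent of kg is 1.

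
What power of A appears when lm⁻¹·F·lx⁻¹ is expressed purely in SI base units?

lm = cd·sr = cd (luminous flux; sr is dimensionless).
So lm⁻¹ = cd⁻¹.
F = C/V (capacitance = charge per voltage),
    = A·s/(kg·m²·s⁻³·A⁻¹) (substituting C and V),
    = kg⁻¹·m⁻²·s⁴·A².
lx = lm/m² (illuminance = luminous flux per area),
    = m⁻²·cd.
So lx⁻¹ = m²·cd⁻¹.
Combining: lm⁻¹·F·lx⁻¹ = cd⁻¹ · (kg⁻¹·m⁻²·s⁴·A²) · (m²·cd⁻¹) = kg⁻¹·s⁴·A²·cd⁻².
The exponent of A is 2.

2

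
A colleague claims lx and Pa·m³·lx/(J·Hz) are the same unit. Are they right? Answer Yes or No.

No

Left side:
  lx = m⁻²·cd.
Right side:
  Pa = N/m² (pressure = force per area),
      = kg·m⁻¹·s⁻².
  J = N·m (work = force × distance),
      = kg·m²·s⁻².
  So J⁻¹ = kg⁻¹·m⁻²·s².
  Hz = 1/s = s⁻¹ (frequency is cycles per second).
  So Hz⁻¹ = s.
  lx = lm/m² (illuminance = luminous flux per area),
      = m⁻²·cd.
  Combining: Pa·J⁻¹·m³·Hz⁻¹·lx = (kg·m⁻¹·s⁻²) · (kg⁻¹·m⁻²·s²) · m³ · s · (m⁻²·cd) = m⁻²·s·cd.
Left is m⁻²·cd; right is m⁻²·s·cd — different.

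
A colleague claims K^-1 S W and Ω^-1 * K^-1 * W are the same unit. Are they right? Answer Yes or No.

Left side:
  S = kg⁻¹·m⁻²·s³·A².
  W = kg·m²·s⁻³.
  Combining: K⁻¹·S·W = K⁻¹ · (kg⁻¹·m⁻²·s³·A²) · (kg·m²·s⁻³) = A²·K⁻¹.
Right side:
  Ω = V/A (resistance = voltage per current),
      = kg·m²·s⁻³·A⁻².
  So Ω⁻¹ = kg⁻¹·m⁻²·s³·A².
  W = J/s (power = energy per time),
      = kg·m²·s⁻³.
  Combining: Ω⁻¹·K⁻¹·W = (kg⁻¹·m⁻²·s³·A²) · K⁻¹ · (kg·m²·s⁻³) = A²·K⁻¹.
Both reduce to A²·K⁻¹.

Yes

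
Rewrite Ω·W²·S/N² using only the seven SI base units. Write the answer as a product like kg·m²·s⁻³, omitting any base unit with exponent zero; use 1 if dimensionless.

m²·s⁻²

Ω = kg·m²·s⁻³·A⁻².
W = kg·m²·s⁻³.
So W² = kg²·m⁴·s⁻⁶.
N = kg·m·s⁻².
So N⁻² = kg⁻²·m⁻²·s⁴.
S = kg⁻¹·m⁻²·s³·A².
Combining: Ω·W²·N⁻²·S = (kg·m²·s⁻³·A⁻²) · (kg²·m⁴·s⁻⁶) · (kg⁻²·m⁻²·s⁴) · (kg⁻¹·m⁻²·s³·A²) = m²·s⁻².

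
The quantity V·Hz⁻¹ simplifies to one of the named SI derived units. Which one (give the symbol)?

V = W/A (potential = power per current),
    = kg·m²·s⁻³·A⁻¹.
Hz = 1/s = s⁻¹ (frequency is cycles per second).
So Hz⁻¹ = s.
Combining: V·Hz⁻¹ = (kg·m²·s⁻³·A⁻¹) · s = kg·m²·s⁻²·A⁻¹.
kg·m²·s⁻²·A⁻¹ is the base-SI form of the weber.

Wb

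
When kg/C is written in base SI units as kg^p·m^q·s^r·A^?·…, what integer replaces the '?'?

-1

C = A·s = s·A (charge = current × time).
So C⁻¹ = s⁻¹·A⁻¹.
Combining: kg·C⁻¹ = kg · (s⁻¹·A⁻¹) = kg·s⁻¹·A⁻¹.
The exponent of A is -1.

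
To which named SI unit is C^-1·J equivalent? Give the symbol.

V

C = s·A.
So C⁻¹ = s⁻¹·A⁻¹.
J = kg·m²·s⁻².
Combining: C⁻¹·J = (s⁻¹·A⁻¹) · (kg·m²·s⁻²) = kg·m²·s⁻³·A⁻¹.
kg·m²·s⁻³·A⁻¹ is the base-SI form of the volt.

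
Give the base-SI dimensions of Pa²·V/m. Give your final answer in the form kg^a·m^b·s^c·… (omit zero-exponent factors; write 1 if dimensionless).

Pa = N/m² (pressure = force per area),
    = kg·m⁻¹·s⁻².
So Pa² = kg²·m⁻²·s⁻⁴.
V = W/A (potential = power per current),
    = kg·m²·s⁻³·A⁻¹.
Combining: m⁻¹·Pa²·V = m⁻¹ · (kg²·m⁻²·s⁻⁴) · (kg·m²·s⁻³·A⁻¹) = kg³·m⁻¹·s⁻⁷·A⁻¹.

kg³·m⁻¹·s⁻⁷·A⁻¹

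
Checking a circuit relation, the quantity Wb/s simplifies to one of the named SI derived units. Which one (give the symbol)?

V

Wb = V·s (flux: a volt is a weber per second),
    = kg·m²·s⁻²·A⁻¹.
Combining: Wb·s⁻¹ = (kg·m²·s⁻²·A⁻¹) · s⁻¹ = kg·m²·s⁻³·A⁻¹.
kg·m²·s⁻³·A⁻¹ is the base-SI form of the volt.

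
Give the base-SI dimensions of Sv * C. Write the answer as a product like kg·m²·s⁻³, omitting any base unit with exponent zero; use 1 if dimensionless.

Sv = m²·s⁻².
C = s·A.
Combining: Sv·C = (m²·s⁻²) · (s·A) = m²·s⁻¹·A.

m²·s⁻¹·A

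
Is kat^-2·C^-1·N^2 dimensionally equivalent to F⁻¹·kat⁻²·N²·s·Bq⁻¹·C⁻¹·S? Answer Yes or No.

Left side:
  kat = mol/s = s⁻¹·mol (catalytic activity).
  So kat⁻² = s²·mol⁻².
  C = A·s = s·A (charge = current × time).
  So C⁻¹ = s⁻¹·A⁻¹.
  N = kg·m/s² = kg·m·s⁻² (force = mass × acceleration).
  So N² = kg²·m²·s⁻⁴.
  Combining: kat⁻²·C⁻¹·N² = (s²·mol⁻²) · (s⁻¹·A⁻¹) · (kg²·m²·s⁻⁴) = kg²·m²·s⁻³·A⁻¹·mol⁻².
Right side:
  F = C/V (capacitance = charge per voltage),
      = A·s/(kg·m²·s⁻³·A⁻¹) (substituting C and V),
      = kg⁻¹·m⁻²·s⁴·A².
  So F⁻¹ = kg·m²·s⁻⁴·A⁻².
  kat = mol/s = s⁻¹·mol (catalytic activity).
  So kat⁻² = s²·mol⁻².
  N = kg·m/s² = kg·m·s⁻² (force = mass × acceleration).
  So N² = kg²·m²·s⁻⁴.
  Bq = 1/s = s⁻¹ (activity is decays per second).
  So Bq⁻¹ = s.
  C = A·s = s·A (charge = current × time).
  So C⁻¹ = s⁻¹·A⁻¹.
  S = 1/Ω (conductance is reciprocal resistance),
      = kg⁻¹·m⁻²·s³·A².
  Combining: F⁻¹·kat⁻²·N²·s·Bq⁻¹·C⁻¹·S = (kg·m²·s⁻⁴·A⁻²) · (s²·mol⁻²) · (kg²·m²·s⁻⁴) · s · s · (s⁻¹·A⁻¹) · (kg⁻¹·m⁻²·s³·A²) = kg²·m²·s⁻²·A⁻¹·mol⁻².
Left is kg²·m²·s⁻³·A⁻¹·mol⁻²; right is kg²·m²·s⁻²·A⁻¹·mol⁻² — different.

No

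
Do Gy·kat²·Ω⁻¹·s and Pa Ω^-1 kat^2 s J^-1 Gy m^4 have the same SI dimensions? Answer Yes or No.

No

Left side:
  Gy = J/kg (absorbed dose = energy per mass),
      = m²·s⁻².
  kat = mol/s = s⁻¹·mol (catalytic activity).
  So kat² = s⁻²·mol².
  Ω = V/A (resistance = voltage per current),
      = kg·m²·s⁻³·A⁻².
  So Ω⁻¹ = kg⁻¹·m⁻²·s³·A².
  Combining: Gy·kat²·Ω⁻¹·s = (m²·s⁻²) · (s⁻²·mol²) · (kg⁻¹·m⁻²·s³·A²) · s = kg⁻¹·A²·mol².
Right side:
  Pa = kg·m⁻¹·s⁻².
  Ω = kg·m²·s⁻³·A⁻².
  So Ω⁻¹ = kg⁻¹·m⁻²·s³·A².
  kat = s⁻¹·mol.
  So kat² = s⁻²·mol².
  J = kg·m²·s⁻².
  So J⁻¹ = kg⁻¹·m⁻²·s².
  Gy = m²·s⁻².
  Combining: Pa·Ω⁻¹·kat²·s·J⁻¹·Gy·m⁴ = (kg·m⁻¹·s⁻²) · (kg⁻¹·m⁻²·s³·A²) · (s⁻²·mol²) · s · (kg⁻¹·m⁻²·s²) · (m²·s⁻²) · m⁴ = kg⁻¹·m·A²·mol².
Left is kg⁻¹·A²·mol²; right is kg⁻¹·m·A²·mol² — different.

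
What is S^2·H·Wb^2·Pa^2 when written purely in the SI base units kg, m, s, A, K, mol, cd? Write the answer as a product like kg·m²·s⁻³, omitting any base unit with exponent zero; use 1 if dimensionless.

kg³·s⁻⁴

S = kg⁻¹·m⁻²·s³·A².
So S² = kg⁻²·m⁻⁴·s⁶·A⁴.
H = kg·m²·s⁻²·A⁻².
Wb = kg·m²·s⁻²·A⁻¹.
So Wb² = kg²·m⁴·s⁻⁴·A⁻².
Pa = kg·m⁻¹·s⁻².
So Pa² = kg²·m⁻²·s⁻⁴.
Combining: S²·H·Wb²·Pa² = (kg⁻²·m⁻⁴·s⁶·A⁴) · (kg·m²·s⁻²·A⁻²) · (kg²·m⁴·s⁻⁴·A⁻²) · (kg²·m⁻²·s⁻⁴) = kg³·s⁻⁴.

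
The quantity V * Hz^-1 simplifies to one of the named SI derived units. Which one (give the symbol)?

Wb

V = W/A (potential = power per current),
    = kg·m²·s⁻³·A⁻¹.
Hz = 1/s = s⁻¹ (frequency is cycles per second).
So Hz⁻¹ = s.
Combining: V·Hz⁻¹ = (kg·m²·s⁻³·A⁻¹) · s = kg·m²·s⁻²·A⁻¹.
kg·m²·s⁻²·A⁻¹ is the base-SI form of the weber.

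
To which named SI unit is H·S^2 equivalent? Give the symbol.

H = Wb/A (inductance = flux per current),
    = kg·m²·s⁻²·A⁻².
S = 1/Ω (conductance is reciprocal resistance),
    = kg⁻¹·m⁻²·s³·A².
So S² = kg⁻²·m⁻⁴·s⁶·A⁴.
Combining: H·S² = (kg·m²·s⁻²·A⁻²) · (kg⁻²·m⁻⁴·s⁶·A⁴) = kg⁻¹·m⁻²·s⁴·A².
kg⁻¹·m⁻²·s⁴·A² is the base-SI form of the farad.

F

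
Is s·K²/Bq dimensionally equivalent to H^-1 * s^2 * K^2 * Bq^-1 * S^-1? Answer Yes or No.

Left side:
  Bq = 1/s = s⁻¹ (activity is decays per second).
  So Bq⁻¹ = s.
  Combining: s·Bq⁻¹·K² = s · s · K² = s²·K².
Right side:
  H = Wb/A (inductance = flux per current),
      = kg·m²·s⁻²·A⁻².
  So H⁻¹ = kg⁻¹·m⁻²·s²·A².
  Bq = 1/s = s⁻¹ (activity is decays per second).
  So Bq⁻¹ = s.
  S = 1/Ω (conductance is reciprocal resistance),
      = kg⁻¹·m⁻²·s³·A².
  So S⁻¹ = kg·m²·s⁻³·A⁻².
  Combining: H⁻¹·s²·K²·Bq⁻¹·S⁻¹ = (kg⁻¹·m⁻²·s²·A²) · s² · K² · s · (kg·m²·s⁻³·A⁻²) = s²·K².
Both reduce to s²·K².

Yes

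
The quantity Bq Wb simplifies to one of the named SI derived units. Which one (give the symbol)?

V

Bq = s⁻¹.
Wb = kg·m²·s⁻²·A⁻¹.
Combining: Bq·Wb = s⁻¹ · (kg·m²·s⁻²·A⁻¹) = kg·m²·s⁻³·A⁻¹.
kg·m²·s⁻³·A⁻¹ is the base-SI form of the volt.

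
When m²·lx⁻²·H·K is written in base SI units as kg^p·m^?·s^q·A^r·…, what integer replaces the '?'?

lx = lm/m² (illuminance = luminous flux per area),
    = m⁻²·cd.
So lx⁻² = m⁴·cd⁻².
H = Wb/A (inductance = flux per current),
    = kg·m²·s⁻²·A⁻².
Combining: m²·lx⁻²·H·K = m² · (m⁴·cd⁻²) · (kg·m²·s⁻²·A⁻²) · K = kg·m⁸·s⁻²·A⁻²·K·cd⁻².
The exponent of m is 8.

8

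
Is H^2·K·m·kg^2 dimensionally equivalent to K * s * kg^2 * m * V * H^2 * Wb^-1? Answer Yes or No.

Yes

Left side:
  H = kg·m²·s⁻²·A⁻².
  So H² = kg²·m⁴·s⁻⁴·A⁻⁴.
  Combining: H²·K·m·kg² = (kg²·m⁴·s⁻⁴·A⁻⁴) · K · m · kg² = kg⁴·m⁵·s⁻⁴·A⁻⁴·K.
Right side:
  V = kg·m²·s⁻³·A⁻¹.
  H = kg·m²·s⁻²·A⁻².
  So H² = kg²·m⁴·s⁻⁴·A⁻⁴.
  Wb = kg·m²·s⁻²·A⁻¹.
  So Wb⁻¹ = kg⁻¹·m⁻²·s²·A.
  Combining: K·s·kg²·m·V·H²·Wb⁻¹ = K · s · kg² · m · (kg·m²·s⁻³·A⁻¹) · (kg²·m⁴·s⁻⁴·A⁻⁴) · (kg⁻¹·m⁻²·s²·A) = kg⁴·m⁵·s⁻⁴·A⁻⁴·K.
Both reduce to kg⁴·m⁵·s⁻⁴·A⁻⁴·K.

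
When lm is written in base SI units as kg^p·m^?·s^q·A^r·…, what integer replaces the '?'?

0

lm = cd.
The exponent of m is 0.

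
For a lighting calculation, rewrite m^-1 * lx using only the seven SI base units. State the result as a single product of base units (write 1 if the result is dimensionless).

m⁻³·cd

lx = lm/m² (illuminance = luminous flux per area),
    = m⁻²·cd.
Combining: m⁻¹·lx = m⁻¹ · (m⁻²·cd) = m⁻³·cd.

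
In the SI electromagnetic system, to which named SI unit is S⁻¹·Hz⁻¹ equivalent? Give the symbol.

H

S = 1/Ω (conductance is reciprocal resistance),
    = kg⁻¹·m⁻²·s³·A².
So S⁻¹ = kg·m²·s⁻³·A⁻².
Hz = 1/s = s⁻¹ (frequency is cycles per second).
So Hz⁻¹ = s.
Combining: S⁻¹·Hz⁻¹ = (kg·m²·s⁻³·A⁻²) · s = kg·m²·s⁻²·A⁻².
kg·m²·s⁻²·A⁻² is the base-SI form of the henry.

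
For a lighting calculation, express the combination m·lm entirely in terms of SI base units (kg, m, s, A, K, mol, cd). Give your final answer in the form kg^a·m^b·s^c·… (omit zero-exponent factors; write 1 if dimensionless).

lm = cd·sr = cd (luminous flux; sr is dimensionless).
Combining: m·lm = m · cd = m·cd.

m·cd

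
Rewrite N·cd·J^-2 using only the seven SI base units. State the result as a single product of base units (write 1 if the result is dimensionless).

kg⁻¹·m⁻³·s²·cd

N = kg·m/s² = kg·m·s⁻² (force = mass × acceleration).
J = N·m (work = force × distance),
    = kg·m²·s⁻².
So J⁻² = kg⁻²·m⁻⁴·s⁴.
Combining: N·cd·J⁻² = (kg·m·s⁻²) · cd · (kg⁻²·m⁻⁴·s⁴) = kg⁻¹·m⁻³·s²·cd.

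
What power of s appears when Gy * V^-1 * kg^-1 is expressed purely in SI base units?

Gy = m²·s⁻².
V = kg·m²·s⁻³·A⁻¹.
So V⁻¹ = kg⁻¹·m⁻²·s³·A.
Combining: Gy·V⁻¹·kg⁻¹ = (m²·s⁻²) · (kg⁻¹·m⁻²·s³·A) · kg⁻¹ = kg⁻²·s·A.
The exponent of s is 1.

1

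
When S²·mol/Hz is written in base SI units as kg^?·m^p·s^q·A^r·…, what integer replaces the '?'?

Hz = s⁻¹.
So Hz⁻¹ = s.
S = kg⁻¹·m⁻²·s³·A².
So S² = kg⁻²·m⁻⁴·s⁶·A⁴.
Combining: Hz⁻¹·S²·mol = s · (kg⁻²·m⁻⁴·s⁶·A⁴) · mol = kg⁻²·m⁻⁴·s⁷·A⁴·mol.
The exponent of kg is -2.

-2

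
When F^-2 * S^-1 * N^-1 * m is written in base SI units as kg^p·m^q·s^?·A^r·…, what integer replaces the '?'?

F = kg⁻¹·m⁻²·s⁴·A².
So F⁻² = kg²·m⁴·s⁻⁸·A⁻⁴.
S = kg⁻¹·m⁻²·s³·A².
So S⁻¹ = kg·m²·s⁻³·A⁻².
N = kg·m·s⁻².
So N⁻¹ = kg⁻¹·m⁻¹·s².
Combining: F⁻²·S⁻¹·N⁻¹·m = (kg²·m⁴·s⁻⁸·A⁻⁴) · (kg·m²·s⁻³·A⁻²) · (kg⁻¹·m⁻¹·s²) · m = kg²·m⁶·s⁻⁹·A⁻⁶.
The exponent of s is -9.

-9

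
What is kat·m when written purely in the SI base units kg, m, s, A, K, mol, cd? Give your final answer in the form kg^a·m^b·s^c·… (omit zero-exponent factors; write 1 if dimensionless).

m·s⁻¹·mol

kat = mol/s = s⁻¹·mol (catalytic activity).
Combining: kat·m = (s⁻¹·mol) · m = m·s⁻¹·mol.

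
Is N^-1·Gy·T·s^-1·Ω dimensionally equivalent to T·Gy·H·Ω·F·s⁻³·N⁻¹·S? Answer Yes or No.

No

Left side:
  N = kg·m·s⁻².
  So N⁻¹ = kg⁻¹·m⁻¹·s².
  Gy = m²·s⁻².
  T = kg·s⁻²·A⁻¹.
  Ω = kg·m²·s⁻³·A⁻².
  Combining: N⁻¹·Gy·T·s⁻¹·Ω = (kg⁻¹·m⁻¹·s²) · (m²·s⁻²) · (kg·s⁻²·A⁻¹) · s⁻¹ · (kg·m²·s⁻³·A⁻²) = kg·m³·s⁻⁶·A⁻³.
Right side:
  T = Wb/m² (flux density = flux per area),
      = kg·s⁻²·A⁻¹.
  Gy = J/kg (absorbed dose = energy per mass),
      = m²·s⁻².
  H = Wb/A (inductance = flux per current),
      = kg·m²·s⁻²·A⁻².
  Ω = V/A (resistance = voltage per current),
      = kg·m²·s⁻³·A⁻².
  F = C/V (capacitance = charge per voltage),
      = A·s/(kg·m²·s⁻³·A⁻¹) (substituting C and V),
      = kg⁻¹·m⁻²·s⁴·A².
  N = kg·m/s² = kg·m·s⁻² (force = mass × acceleration).
  So N⁻¹ = kg⁻¹·m⁻¹·s².
  S = 1/Ω (conductance is reciprocal resistance),
      = kg⁻¹·m⁻²·s³·A².
  Combining: T·Gy·H·Ω·F·s⁻³·N⁻¹·S = (kg·s⁻²·A⁻¹) · (m²·s⁻²) · (kg·m²·s⁻²·A⁻²) · (kg·m²·s⁻³·A⁻²) · (kg⁻¹·m⁻²·s⁴·A²) · s⁻³ · (kg⁻¹·m⁻¹·s²) · (kg⁻¹·m⁻²·s³·A²) = m·s⁻³·A⁻¹.
Left is kg·m³·s⁻⁶·A⁻³; right is m·s⁻³·A⁻¹ — different.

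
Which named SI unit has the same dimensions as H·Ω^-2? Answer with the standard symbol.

H = Wb/A (inductance = flux per current),
    = kg·m²·s⁻²·A⁻².
Ω = V/A (resistance = voltage per current),
    = kg·m²·s⁻³·A⁻².
So Ω⁻² = kg⁻²·m⁻⁴·s⁶·A⁴.
Combining: H·Ω⁻² = (kg·m²·s⁻²·A⁻²) · (kg⁻²·m⁻⁴·s⁶·A⁴) = kg⁻¹·m⁻²·s⁴·A².
kg⁻¹·m⁻²·s⁴·A² is the base-SI form of the farad.

F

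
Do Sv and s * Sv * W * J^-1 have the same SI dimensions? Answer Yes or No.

Yes

Left side:
  Sv = J/kg (equivalent dose = energy per mass),
      = m²·s⁻².
Right side:
  Sv = J/kg (equivalent dose = energy per mass),
      = m²·s⁻².
  W = J/s (power = energy per time),
      = kg·m²·s⁻³.
  J = N·m (work = force × distance),
      = kg·m²·s⁻².
  So J⁻¹ = kg⁻¹·m⁻²·s².
  Combining: s·Sv·W·J⁻¹ = s · (m²·s⁻²) · (kg·m²·s⁻³) · (kg⁻¹·m⁻²·s²) = m²·s⁻².
Both reduce to m²·s⁻².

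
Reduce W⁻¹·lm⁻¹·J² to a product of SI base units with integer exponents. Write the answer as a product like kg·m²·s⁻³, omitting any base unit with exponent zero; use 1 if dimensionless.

W = J/s (power = energy per time),
    = kg·m²·s⁻³.
So W⁻¹ = kg⁻¹·m⁻²·s³.
lm = cd·sr = cd (luminous flux; sr is dimensionless).
So lm⁻¹ = cd⁻¹.
J = N·m (work = force × distance),
    = kg·m²·s⁻².
So J² = kg²·m⁴·s⁻⁴.
Combining: W⁻¹·lm⁻¹·J² = (kg⁻¹·m⁻²·s³) · cd⁻¹ · (kg²·m⁴·s⁻⁴) = kg·m²·s⁻¹·cd⁻¹.

kg·m²·s⁻¹·cd⁻¹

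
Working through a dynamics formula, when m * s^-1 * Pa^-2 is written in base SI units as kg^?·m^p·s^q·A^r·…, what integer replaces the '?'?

-2

Pa = kg·m⁻¹·s⁻².
So Pa⁻² = kg⁻²·m²·s⁴.
Combining: m·s⁻¹·Pa⁻² = m · s⁻¹ · (kg⁻²·m²·s⁴) = kg⁻²·m³·s³.
The exponent of kg is -2.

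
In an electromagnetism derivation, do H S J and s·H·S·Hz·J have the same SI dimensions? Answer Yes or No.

Yes

Left side:
  H = kg·m²·s⁻²·A⁻².
  S = kg⁻¹·m⁻²·s³·A².
  J = kg·m²·s⁻².
  Combining: H·S·J = (kg·m²·s⁻²·A⁻²) · (kg⁻¹·m⁻²·s³·A²) · (kg·m²·s⁻²) = kg·m²·s⁻¹.
Right side:
  H = Wb/A (inductance = flux per current),
      = kg·m²·s⁻²·A⁻².
  S = 1/Ω (conductance is reciprocal resistance),
      = kg⁻¹·m⁻²·s³·A².
  Hz = 1/s = s⁻¹ (frequency is cycles per second).
  J = N·m (work = force × distance),
      = kg·m²·s⁻².
  Combining: s·H·S·Hz·J = s · (kg·m²·s⁻²·A⁻²) · (kg⁻¹·m⁻²·s³·A²) · s⁻¹ · (kg·m²·s⁻²) = kg·m²·s⁻¹.
Both reduce to kg·m²·s⁻¹.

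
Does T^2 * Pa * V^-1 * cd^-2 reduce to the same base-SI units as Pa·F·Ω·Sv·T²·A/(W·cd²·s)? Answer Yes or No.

No

Left side:
  T = kg·s⁻²·A⁻¹.
  So T² = kg²·s⁻⁴·A⁻².
  Pa = kg·m⁻¹·s⁻².
  V = kg·m²·s⁻³·A⁻¹.
  So V⁻¹ = kg⁻¹·m⁻²·s³·A.
  Combining: T²·Pa·V⁻¹·cd⁻² = (kg²·s⁻⁴·A⁻²) · (kg·m⁻¹·s⁻²) · (kg⁻¹·m⁻²·s³·A) · cd⁻² = kg²·m⁻³·s⁻³·A⁻¹·cd⁻².
Right side:
  W = kg·m²·s⁻³.
  So W⁻¹ = kg⁻¹·m⁻²·s³.
  Pa = kg·m⁻¹·s⁻².
  F = kg⁻¹·m⁻²·s⁴·A².
  Ω = kg·m²·s⁻³·A⁻².
  Sv = m²·s⁻².
  T = kg·s⁻²·A⁻¹.
  So T² = kg²·s⁻⁴·A⁻².
  Combining: W⁻¹·cd⁻²·Pa·s⁻¹·F·Ω·Sv·T²·A = (kg⁻¹·m⁻²·s³) · cd⁻² · (kg·m⁻¹·s⁻²) · s⁻¹ · (kg⁻¹·m⁻²·s⁴·A²) · (kg·m²·s⁻³·A⁻²) · (m²·s⁻²) · (kg²·s⁻⁴·A⁻²) · A = kg²·m⁻¹·s⁻⁵·A⁻¹·cd⁻².
Left is kg²·m⁻³·s⁻³·A⁻¹·cd⁻²; right is kg²·m⁻¹·s⁻⁵·A⁻¹·cd⁻² — different.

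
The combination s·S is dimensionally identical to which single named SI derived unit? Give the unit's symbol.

S = 1/Ω (conductance is reciprocal resistance),
    = kg⁻¹·m⁻²·s³·A².
Combining: s·S = s · (kg⁻¹·m⁻²·s³·A²) = kg⁻¹·m⁻²·s⁴·A².
kg⁻¹·m⁻²·s⁴·A² is the base-SI form of the farad.

F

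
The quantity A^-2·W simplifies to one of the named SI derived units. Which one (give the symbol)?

W = J/s (power = energy per time),
    = kg·m²·s⁻³.
Combining: A⁻²·W = A⁻² · (kg·m²·s⁻³) = kg·m²·s⁻³·A⁻².
kg·m²·s⁻³·A⁻² is the base-SI form of the ohm.

Ω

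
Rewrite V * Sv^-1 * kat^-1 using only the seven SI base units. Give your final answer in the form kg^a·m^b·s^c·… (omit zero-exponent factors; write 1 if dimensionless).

V = W/A (potential = power per current),
    = kg·m²·s⁻³·A⁻¹.
Sv = J/kg (equivalent dose = energy per mass),
    = m²·s⁻².
So Sv⁻¹ = m⁻²·s².
kat = mol/s = s⁻¹·mol (catalytic activity).
So kat⁻¹ = s·mol⁻¹.
Combining: V·Sv⁻¹·kat⁻¹ = (kg·m²·s⁻³·A⁻¹) · (m⁻²·s²) · (s·mol⁻¹) = kg·A⁻¹·mol⁻¹.

kg·A⁻¹·mol⁻¹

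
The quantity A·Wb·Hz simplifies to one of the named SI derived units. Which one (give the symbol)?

W

Wb = kg·m²·s⁻²·A⁻¹.
Hz = s⁻¹.
Combining: A·Wb·Hz = A · (kg·m²·s⁻²·A⁻¹) · s⁻¹ = kg·m²·s⁻³.
kg·m²·s⁻³ is the base-SI form of the watt.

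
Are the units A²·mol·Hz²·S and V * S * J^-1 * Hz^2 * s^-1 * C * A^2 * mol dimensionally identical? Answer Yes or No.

No

Left side:
  Hz = s⁻¹.
  So Hz² = s⁻².
  S = kg⁻¹·m⁻²·s³·A².
  Combining: A²·mol·Hz²·S = A² · mol · s⁻² · (kg⁻¹·m⁻²·s³·A²) = kg⁻¹·m⁻²·s·A⁴·mol.
Right side:
  V = kg·m²·s⁻³·A⁻¹.
  S = kg⁻¹·m⁻²·s³·A².
  J = kg·m²·s⁻².
  So J⁻¹ = kg⁻¹·m⁻²·s².
  Hz = s⁻¹.
  So Hz² = s⁻².
  C = s·A.
  Combining: V·S·J⁻¹·Hz²·s⁻¹·C·A²·mol = (kg·m²·s⁻³·A⁻¹) · (kg⁻¹·m⁻²·s³·A²) · (kg⁻¹·m⁻²·s²) · s⁻² · s⁻¹ · (s·A) · A² · mol = kg⁻¹·m⁻²·A⁴·mol.
Left is kg⁻¹·m⁻²·s·A⁴·mol; right is kg⁻¹·m⁻²·A⁴·mol — different.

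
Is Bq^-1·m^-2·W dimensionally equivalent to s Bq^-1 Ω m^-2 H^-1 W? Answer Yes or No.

Yes

Left side:
  Bq = s⁻¹.
  So Bq⁻¹ = s.
  W = kg·m²·s⁻³.
  Combining: Bq⁻¹·m⁻²·W = s · m⁻² · (kg·m²·s⁻³) = kg·s⁻².
Right side:
  Bq = 1/s = s⁻¹ (activity is decays per second).
  So Bq⁻¹ = s.
  Ω = V/A (resistance = voltage per current),
      = kg·m²·s⁻³·A⁻².
  H = Wb/A (inductance = flux per current),
      = kg·m²·s⁻²·A⁻².
  So H⁻¹ = kg⁻¹·m⁻²·s²·A².
  W = J/s (power = energy per time),
      = kg·m²·s⁻³.
  Combining: s·Bq⁻¹·Ω·m⁻²·H⁻¹·W = s · s · (kg·m²·s⁻³·A⁻²) · m⁻² · (kg⁻¹·m⁻²·s²·A²) · (kg·m²·s⁻³) = kg·s⁻².
Both reduce to kg·s⁻².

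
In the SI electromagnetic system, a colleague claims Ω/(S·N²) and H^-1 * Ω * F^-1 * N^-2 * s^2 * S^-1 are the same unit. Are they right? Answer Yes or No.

Left side:
  Ω = V/A (resistance = voltage per current),
      = kg·m²·s⁻³·A⁻².
  S = 1/Ω (conductance is reciprocal resistance),
      = kg⁻¹·m⁻²·s³·A².
  So S⁻¹ = kg·m²·s⁻³·A⁻².
  N = kg·m/s² = kg·m·s⁻² (force = mass × acceleration).
  So N⁻² = kg⁻²·m⁻²·s⁴.
  Combining: Ω·S⁻¹·N⁻² = (kg·m²·s⁻³·A⁻²) · (kg·m²·s⁻³·A⁻²) · (kg⁻²·m⁻²·s⁴) = m²·s⁻²·A⁻⁴.
Right side:
  H = Wb/A (inductance = flux per current),
      = kg·m²·s⁻²·A⁻².
  So H⁻¹ = kg⁻¹·m⁻²·s²·A².
  Ω = V/A (resistance = voltage per current),
      = kg·m²·s⁻³·A⁻².
  F = C/V (capacitance = charge per voltage),
      = A·s/(kg·m²·s⁻³·A⁻¹) (substituting C and V),
      = kg⁻¹·m⁻²·s⁴·A².
  So F⁻¹ = kg·m²·s⁻⁴·A⁻².
  N = kg·m/s² = kg·m·s⁻² (force = mass × acceleration).
  So N⁻² = kg⁻²·m⁻²·s⁴.
  S = 1/Ω (conductance is reciprocal resistance),
      = kg⁻¹·m⁻²·s³·A².
  So S⁻¹ = kg·m²·s⁻³·A⁻².
  Combining: H⁻¹·Ω·F⁻¹·N⁻²·s²·S⁻¹ = (kg⁻¹·m⁻²·s²·A²) · (kg·m²·s⁻³·A⁻²) · (kg·m²·s⁻⁴·A⁻²) · (kg⁻²·m⁻²·s⁴) · s² · (kg·m²·s⁻³·A⁻²) = m²·s⁻²·A⁻⁴.
Both reduce to m²·s⁻²·A⁻⁴.

Yes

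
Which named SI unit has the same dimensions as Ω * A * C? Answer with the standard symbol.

Ω = V/A (resistance = voltage per current),
    = kg·m²·s⁻³·A⁻².
C = A·s = s·A (charge = current × time).
Combining: Ω·A·C = (kg·m²·s⁻³·A⁻²) · A · (s·A) = kg·m²·s⁻².
kg·m²·s⁻² is the base-SI form of the joule.

J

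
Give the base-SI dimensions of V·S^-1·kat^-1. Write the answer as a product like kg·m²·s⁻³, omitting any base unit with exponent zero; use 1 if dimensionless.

kg²·m⁴·s⁻⁵·A⁻³·mol⁻¹

V = kg·m²·s⁻³·A⁻¹.
S = kg⁻¹·m⁻²·s³·A².
So S⁻¹ = kg·m²·s⁻³·A⁻².
kat = s⁻¹·mol.
So kat⁻¹ = s·mol⁻¹.
Combining: V·S⁻¹·kat⁻¹ = (kg·m²·s⁻³·A⁻¹) · (kg·m²·s⁻³·A⁻²) · (s·mol⁻¹) = kg²·m⁴·s⁻⁵·A⁻³·mol⁻¹.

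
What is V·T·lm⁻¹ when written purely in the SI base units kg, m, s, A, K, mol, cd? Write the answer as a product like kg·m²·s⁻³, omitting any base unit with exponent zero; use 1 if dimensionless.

V = kg·m²·s⁻³·A⁻¹.
T = kg·s⁻²·A⁻¹.
lm = cd.
So lm⁻¹ = cd⁻¹.
Combining: V·T·lm⁻¹ = (kg·m²·s⁻³·A⁻¹) · (kg·s⁻²·A⁻¹) · cd⁻¹ = kg²·m²·s⁻⁵·A⁻²·cd⁻¹.

kg²·m²·s⁻⁵·A⁻²·cd⁻¹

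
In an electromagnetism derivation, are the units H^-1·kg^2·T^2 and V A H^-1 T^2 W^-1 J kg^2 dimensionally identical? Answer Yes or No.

Left side:
  H = Wb/A (inductance = flux per current),
      = kg·m²·s⁻²·A⁻².
  So H⁻¹ = kg⁻¹·m⁻²·s²·A².
  T = Wb/m² (flux density = flux per area),
      = kg·s⁻²·A⁻¹.
  So T² = kg²·s⁻⁴·A⁻².
  Combining: H⁻¹·kg²·T² = (kg⁻¹·m⁻²·s²·A²) · kg² · (kg²·s⁻⁴·A⁻²) = kg³·m⁻²·s⁻².
Right side:
  V = W/A (potential = power per current),
      = kg·m²·s⁻³·A⁻¹.
  H = Wb/A (inductance = flux per current),
      = kg·m²·s⁻²·A⁻².
  So H⁻¹ = kg⁻¹·m⁻²·s²·A².
  T = Wb/m² (flux density = flux per area),
      = kg·s⁻²·A⁻¹.
  So T² = kg²·s⁻⁴·A⁻².
  W = J/s (power = energy per time),
      = kg·m²·s⁻³.
  So W⁻¹ = kg⁻¹·m⁻²·s³.
  J = N·m (work = force × distance),
      = kg·m²·s⁻².
  Combining: V·A·H⁻¹·T²·W⁻¹·J·kg² = (kg·m²·s⁻³·A⁻¹) · A · (kg⁻¹·m⁻²·s²·A²) · (kg²·s⁻⁴·A⁻²) · (kg⁻¹·m⁻²·s³) · (kg·m²·s⁻²) · kg² = kg⁴·s⁻⁴.
Left is kg³·m⁻²·s⁻²; right is kg⁴·s⁻⁴ — different.

No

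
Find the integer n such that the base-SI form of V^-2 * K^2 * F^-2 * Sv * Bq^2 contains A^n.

-2

V = W/A (potential = power per current),
    = kg·m²·s⁻³·A⁻¹.
So V⁻² = kg⁻²·m⁻⁴·s⁶·A².
F = C/V (capacitance = charge per voltage),
    = A·s/(kg·m²·s⁻³·A⁻¹) (substituting C and V),
    = kg⁻¹·m⁻²·s⁴·A².
So F⁻² = kg²·m⁴·s⁻⁸·A⁻⁴.
Sv = J/kg (equivalent dose = energy per mass),
    = m²·s⁻².
Bq = 1/s = s⁻¹ (activity is decays per second).
So Bq² = s⁻².
Combining: V⁻²·K²·F⁻²·Sv·Bq² = (kg⁻²·m⁻⁴·s⁶·A²) · K² · (kg²·m⁴·s⁻⁸·A⁻⁴) · (m²·s⁻²) · s⁻² = m²·s⁻⁶·A⁻²·K².
The exponent of A is -2.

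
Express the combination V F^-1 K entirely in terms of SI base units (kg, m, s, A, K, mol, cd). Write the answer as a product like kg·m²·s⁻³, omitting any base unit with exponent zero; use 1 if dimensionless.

kg²·m⁴·s⁻⁷·A⁻³·K

V = W/A (potential = power per current),
    = kg·m²·s⁻³·A⁻¹.
F = C/V (capacitance = charge per voltage),
    = A·s/(kg·m²·s⁻³·A⁻¹) (substituting C and V),
    = kg⁻¹·m⁻²·s⁴·A².
So F⁻¹ = kg·m²·s⁻⁴·A⁻².
Combining: V·F⁻¹·K = (kg·m²·s⁻³·A⁻¹) · (kg·m²·s⁻⁴·A⁻²) · K = kg²·m⁴·s⁻⁷·A⁻³·K.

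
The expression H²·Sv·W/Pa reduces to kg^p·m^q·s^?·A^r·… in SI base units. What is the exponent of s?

-7

H = Wb/A (inductance = flux per current),
    = kg·m²·s⁻²·A⁻².
So H² = kg²·m⁴·s⁻⁴·A⁻⁴.
Sv = J/kg (equivalent dose = energy per mass),
    = m²·s⁻².
W = J/s (power = energy per time),
    = kg·m²·s⁻³.
Pa = N/m² (pressure = force per area),
    = kg·m⁻¹·s⁻².
So Pa⁻¹ = kg⁻¹·m·s².
Combining: H²·Sv·W·Pa⁻¹ = (kg²·m⁴·s⁻⁴·A⁻⁴) · (m²·s⁻²) · (kg·m²·s⁻³) · (kg⁻¹·m·s²) = kg²·m⁹·s⁻⁷·A⁻⁴.
The exponent of s is -7.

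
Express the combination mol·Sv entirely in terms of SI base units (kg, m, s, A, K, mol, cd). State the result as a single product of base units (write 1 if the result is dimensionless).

m²·s⁻²·mol

Sv = m²·s⁻².
Combining: mol·Sv = mol · (m²·s⁻²) = m²·s⁻²·mol.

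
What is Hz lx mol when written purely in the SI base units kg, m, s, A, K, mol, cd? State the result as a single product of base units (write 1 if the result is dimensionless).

Hz = s⁻¹.
lx = m⁻²·cd.
Combining: Hz·lx·mol = s⁻¹ · (m⁻²·cd) · mol = m⁻²·s⁻¹·mol·cd.

m⁻²·s⁻¹·mol·cd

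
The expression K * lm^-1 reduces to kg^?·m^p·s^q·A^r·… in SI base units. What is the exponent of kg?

0

lm = cd·sr = cd (luminous flux; sr is dimensionless).
So lm⁻¹ = cd⁻¹.
Combining: K·lm⁻¹ = K · cd⁻¹ = K·cd⁻¹.
The exponent of kg is 0.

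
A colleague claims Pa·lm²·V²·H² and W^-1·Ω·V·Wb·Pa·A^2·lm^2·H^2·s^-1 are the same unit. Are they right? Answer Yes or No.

Yes

Left side:
  Pa = N/m² (pressure = force per area),
      = kg·m⁻¹·s⁻².
  lm = cd·sr = cd (luminous flux; sr is dimensionless).
  So lm² = cd².
  V = W/A (potential = power per current),
      = kg·m²·s⁻³·A⁻¹.
  So V² = kg²·m⁴·s⁻⁶·A⁻².
  H = Wb/A (inductance = flux per current),
      = kg·m²·s⁻²·A⁻².
  So H² = kg²·m⁴·s⁻⁴·A⁻⁴.
  Combining: Pa·lm²·V²·H² = (kg·m⁻¹·s⁻²) · cd² · (kg²·m⁴·s⁻⁶·A⁻²) · (kg²·m⁴·s⁻⁴·A⁻⁴) = kg⁵·m⁷·s⁻¹²·A⁻⁶·cd².
Right side:
  W = J/s (power = energy per time),
      = kg·m²·s⁻³.
  So W⁻¹ = kg⁻¹·m⁻²·s³.
  Ω = V/A (resistance = voltage per current),
      = kg·m²·s⁻³·A⁻².
  V = W/A (potential = power per current),
      = kg·m²·s⁻³·A⁻¹.
  Wb = V·s (flux: a volt is a weber per second),
      = kg·m²·s⁻²·A⁻¹.
  Pa = N/m² (pressure = force per area),
      = kg·m⁻¹·s⁻².
  lm = cd·sr = cd (luminous flux; sr is dimensionless).
  So lm² = cd².
  H = Wb/A (inductance = flux per current),
      = kg·m²·s⁻²·A⁻².
  So H² = kg²·m⁴·s⁻⁴·A⁻⁴.
  Combining: W⁻¹·Ω·V·Wb·Pa·A²·lm²·H²·s⁻¹ = (kg⁻¹·m⁻²·s³) · (kg·m²·s⁻³·A⁻²) · (kg·m²·s⁻³·A⁻¹) · (kg·m²·s⁻²·A⁻¹) · (kg·m⁻¹·s⁻²) · A² · cd² · (kg²·m⁴·s⁻⁴·A⁻⁴) · s⁻¹ = kg⁵·m⁷·s⁻¹²·A⁻⁶·cd².
Both reduce to kg⁵·m⁷·s⁻¹²·A⁻⁶·cd².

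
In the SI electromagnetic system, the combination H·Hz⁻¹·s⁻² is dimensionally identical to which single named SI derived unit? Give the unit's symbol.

Ω

H = Wb/A (inductance = flux per current),
    = kg·m²·s⁻²·A⁻².
Hz = 1/s = s⁻¹ (frequency is cycles per second).
So Hz⁻¹ = s.
Combining: H·Hz⁻¹·s⁻² = (kg·m²·s⁻²·A⁻²) · s · s⁻² = kg·m²·s⁻³·A⁻².
kg·m²·s⁻³·A⁻² is the base-SI form of the ohm.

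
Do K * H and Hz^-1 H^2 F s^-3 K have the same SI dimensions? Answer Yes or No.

Yes

Left side:
  H = Wb/A (inductance = flux per current),
      = kg·m²·s⁻²·A⁻².
  Combining: K·H = K · (kg·m²·s⁻²·A⁻²) = kg·m²·s⁻²·A⁻²·K.
Right side:
  Hz = 1/s = s⁻¹ (frequency is cycles per second).
  So Hz⁻¹ = s.
  H = Wb/A (inductance = flux per current),
      = kg·m²·s⁻²·A⁻².
  So H² = kg²·m⁴·s⁻⁴·A⁻⁴.
  F = C/V (capacitance = charge per voltage),
      = A·s/(kg·m²·s⁻³·A⁻¹) (substituting C and V),
      = kg⁻¹·m⁻²·s⁴·A².
  Combining: Hz⁻¹·H²·F·s⁻³·K = s · (kg²·m⁴·s⁻⁴·A⁻⁴) · (kg⁻¹·m⁻²·s⁴·A²) · s⁻³ · K = kg·m²·s⁻²·A⁻²·K.
Both reduce to kg·m²·s⁻²·A⁻²·K.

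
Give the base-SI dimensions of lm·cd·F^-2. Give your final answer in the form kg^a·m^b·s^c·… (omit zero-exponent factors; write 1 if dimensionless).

kg²·m⁴·s⁻⁸·A⁻⁴·cd²

lm = cd.
F = kg⁻¹·m⁻²·s⁴·A².
So F⁻² = kg²·m⁴·s⁻⁸·A⁻⁴.
Combining: lm·cd·F⁻² = cd · cd · (kg²·m⁴·s⁻⁸·A⁻⁴) = kg²·m⁴·s⁻⁸·A⁻⁴·cd².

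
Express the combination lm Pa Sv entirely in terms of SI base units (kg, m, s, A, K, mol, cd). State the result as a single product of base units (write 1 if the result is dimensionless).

kg·m·s⁻⁴·cd

lm = cd.
Pa = kg·m⁻¹·s⁻².
Sv = m²·s⁻².
Combining: lm·Pa·Sv = cd · (kg·m⁻¹·s⁻²) · (m²·s⁻²) = kg·m·s⁻⁴·cd.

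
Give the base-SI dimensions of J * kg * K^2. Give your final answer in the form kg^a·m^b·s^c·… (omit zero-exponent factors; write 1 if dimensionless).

J = N·m (work = force × distance),
    = kg·m²·s⁻².
Combining: J·kg·K² = (kg·m²·s⁻²) · kg · K² = kg²·m²·s⁻²·K².

kg²·m²·s⁻²·K²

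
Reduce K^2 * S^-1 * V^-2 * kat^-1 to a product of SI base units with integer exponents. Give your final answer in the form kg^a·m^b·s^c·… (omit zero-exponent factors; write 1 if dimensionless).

kg⁻¹·m⁻²·s⁴·K²·mol⁻¹

S = kg⁻¹·m⁻²·s³·A².
So S⁻¹ = kg·m²·s⁻³·A⁻².
V = kg·m²·s⁻³·A⁻¹.
So V⁻² = kg⁻²·m⁻⁴·s⁶·A².
kat = s⁻¹·mol.
So kat⁻¹ = s·mol⁻¹.
Combining: K²·S⁻¹·V⁻²·kat⁻¹ = K² · (kg·m²·s⁻³·A⁻²) · (kg⁻²·m⁻⁴·s⁶·A²) · (s·mol⁻¹) = kg⁻¹·m⁻²·s⁴·K²·mol⁻¹.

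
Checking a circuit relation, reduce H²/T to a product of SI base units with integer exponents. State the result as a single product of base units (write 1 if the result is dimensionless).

kg·m⁴·s⁻²·A⁻³

T = Wb/m² (flux density = flux per area),
    = kg·s⁻²·A⁻¹.
So T⁻¹ = kg⁻¹·s²·A.
H = Wb/A (inductance = flux per current),
    = kg·m²·s⁻²·A⁻².
So H² = kg²·m⁴·s⁻⁴·A⁻⁴.
Combining: T⁻¹·H² = (kg⁻¹·s²·A) · (kg²·m⁴·s⁻⁴·A⁻⁴) = kg·m⁴·s⁻²·A⁻³.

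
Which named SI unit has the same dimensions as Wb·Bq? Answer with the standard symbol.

Wb = V·s (flux: a volt is a weber per second),
    = kg·m²·s⁻²·A⁻¹.
Bq = 1/s = s⁻¹ (activity is decays per second).
Combining: Wb·Bq = (kg·m²·s⁻²·A⁻¹) · s⁻¹ = kg·m²·s⁻³·A⁻¹.
kg·m²·s⁻³·A⁻¹ is the base-SI form of the volt.

V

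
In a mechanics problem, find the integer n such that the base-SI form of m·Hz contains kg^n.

Hz = 1/s = s⁻¹ (frequency is cycles per second).
Combining: m·Hz = m · s⁻¹ = m·s⁻¹.
The exponent of kg is 0.

0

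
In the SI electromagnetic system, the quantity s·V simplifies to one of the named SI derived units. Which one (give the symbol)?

Wb

V = W/A (potential = power per current),
    = kg·m²·s⁻³·A⁻¹.
Combining: s·V = s · (kg·m²·s⁻³·A⁻¹) = kg·m²·s⁻²·A⁻¹.
kg·m²·s⁻²·A⁻¹ is the base-SI form of the weber.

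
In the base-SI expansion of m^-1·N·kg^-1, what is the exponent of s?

N = kg·m·s⁻².
Combining: m⁻¹·N·kg⁻¹ = m⁻¹ · (kg·m·s⁻²) · kg⁻¹ = s⁻².
The exponent of s is -2.

-2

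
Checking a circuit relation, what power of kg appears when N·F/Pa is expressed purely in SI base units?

N = kg·m·s⁻².
Pa = kg·m⁻¹·s⁻².
So Pa⁻¹ = kg⁻¹·m·s².
F = kg⁻¹·m⁻²·s⁴·A².
Combining: N·Pa⁻¹·F = (kg·m·s⁻²) · (kg⁻¹·m·s²) · (kg⁻¹·m⁻²·s⁴·A²) = kg⁻¹·s⁴·A².
The exponent of kg is -1.

-1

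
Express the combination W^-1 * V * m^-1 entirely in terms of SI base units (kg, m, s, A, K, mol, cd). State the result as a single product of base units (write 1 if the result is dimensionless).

W = J/s (power = energy per time),
    = kg·m²·s⁻³.
So W⁻¹ = kg⁻¹·m⁻²·s³.
V = W/A (potential = power per current),
    = kg·m²·s⁻³·A⁻¹.
Combining: W⁻¹·V·m⁻¹ = (kg⁻¹·m⁻²·s³) · (kg·m²·s⁻³·A⁻¹) · m⁻¹ = m⁻¹·A⁻¹.

m⁻¹·A⁻¹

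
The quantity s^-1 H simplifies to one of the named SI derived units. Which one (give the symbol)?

H = Wb/A (inductance = flux per current),
    = kg·m²·s⁻²·A⁻².
Combining: s⁻¹·H = s⁻¹ · (kg·m²·s⁻²·A⁻²) = kg·m²·s⁻³·A⁻².
kg·m²·s⁻³·A⁻² is the base-SI form of the ohm.

Ω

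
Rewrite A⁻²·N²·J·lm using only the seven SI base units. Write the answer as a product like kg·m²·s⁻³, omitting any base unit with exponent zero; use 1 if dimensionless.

kg³·m⁴·s⁻⁶·A⁻²·cd

N = kg·m·s⁻².
So N² = kg²·m²·s⁻⁴.
J = kg·m²·s⁻².
lm = cd.
Combining: A⁻²·N²·J·lm = A⁻² · (kg²·m²·s⁻⁴) · (kg·m²·s⁻²) · cd = kg³·m⁴·s⁻⁶·A⁻²·cd.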